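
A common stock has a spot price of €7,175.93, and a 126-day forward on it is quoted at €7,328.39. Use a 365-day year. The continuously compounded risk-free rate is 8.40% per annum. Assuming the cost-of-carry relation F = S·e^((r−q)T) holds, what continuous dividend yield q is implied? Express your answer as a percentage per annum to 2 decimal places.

2.31%

From F = S·e^((r−q)T): (r − q) = ln(F/S)/T
ln(7328.39/7175.93) = ln(1.021246) = 0.021023
(r − q) = 0.021023 / (126/365) = 0.060900
q = r − ln(F/S)/T = 0.0840 − 0.060900 = 0.023100
q = 2.31%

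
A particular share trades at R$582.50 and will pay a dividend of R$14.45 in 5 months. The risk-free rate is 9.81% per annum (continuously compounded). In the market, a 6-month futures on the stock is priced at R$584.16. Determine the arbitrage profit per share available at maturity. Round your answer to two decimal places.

PV(dividends) I = 14.45·e^(−0.0981·5/12) = 13.8713
Fair futures F* = (S − I)·e^(rT) = (582.50 − 13.8713)·e^0.049050 = 568.6287 × 1.050273 = 597.2154
Market R$584.16 < fair 597.2154: forward underpriced → reverse cash-and-carry (short the stock, invest proceeds at r, pay the dividends, go long the forward).
Profit at T = |F_mkt − F*| = |584.16 − 597.2154| = R$13.06 per share

R$13.06 per share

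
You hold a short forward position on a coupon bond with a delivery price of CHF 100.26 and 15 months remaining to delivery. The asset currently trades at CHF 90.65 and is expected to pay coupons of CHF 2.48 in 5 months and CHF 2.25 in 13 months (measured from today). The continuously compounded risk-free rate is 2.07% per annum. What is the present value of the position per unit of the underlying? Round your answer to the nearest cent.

CHF 11.71

PV(remaining coupons) I = 2.48·e^(−0.0207·5/12) + 2.25·e^(−0.0207·13/12) = 4.6588
Current forward F = (S − I)·e^(rT) = (90.65 − 4.6588)·e^(0.0207·15/12) = 85.9912 × 1.026213 = 88.2453
Value (long) = (F − K)·e^(−rT) = (88.2453 − 100.26) × 0.974457 = -11.7078
Short position value = −(long value) = CHF 11.71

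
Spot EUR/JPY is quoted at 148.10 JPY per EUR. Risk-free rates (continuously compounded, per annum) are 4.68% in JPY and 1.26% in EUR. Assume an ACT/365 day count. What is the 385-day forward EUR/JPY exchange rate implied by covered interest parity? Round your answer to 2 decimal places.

F = S·e^((r_JPY − r_EUR)T) = 148.10 · e^((0.0468 − 0.0126) × 385/365)
= 148.10 · e^0.036074 = 148.10 × 1.036733
F = 153.54 JPY per EUR

153.54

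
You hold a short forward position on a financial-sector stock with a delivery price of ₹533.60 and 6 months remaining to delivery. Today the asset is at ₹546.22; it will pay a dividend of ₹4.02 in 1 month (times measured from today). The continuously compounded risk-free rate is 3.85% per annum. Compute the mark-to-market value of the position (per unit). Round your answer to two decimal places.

-₹18.79

PV(remaining dividends) I = 4.02·e^(−0.0385·1/12) = 4.0071
Current forward F = (S − I)·e^(rT) = (546.22 − 4.0071)·e^(0.0385·6/12) = 542.2129 × 1.019436 = 552.7513
Value (long) = (F − K)·e^(−rT) = (552.7513 − 533.60) × 0.980934 = 18.7862
Short position value = −(long value) = -₹18.79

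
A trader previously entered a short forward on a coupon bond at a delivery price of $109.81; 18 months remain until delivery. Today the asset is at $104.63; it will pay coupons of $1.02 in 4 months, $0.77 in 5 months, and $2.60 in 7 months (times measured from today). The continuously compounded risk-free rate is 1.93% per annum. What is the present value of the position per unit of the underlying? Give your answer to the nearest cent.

$6.39

PV(remaining coupons) I = 1.02·e^(−0.0193·4/12) + 0.77·e^(−0.0193·5/12) + 2.60·e^(−0.0193·7/12) = 4.3482
Current forward F = (S − I)·e^(rT) = (104.63 − 4.3482)·e^(0.0193·18/12) = 100.2818 × 1.029373 = 103.2274
Value (long) = (F − K)·e^(−rT) = (103.2274 − 109.81) × 0.971465 = -6.3948
Short position value = −(long value) = $6.39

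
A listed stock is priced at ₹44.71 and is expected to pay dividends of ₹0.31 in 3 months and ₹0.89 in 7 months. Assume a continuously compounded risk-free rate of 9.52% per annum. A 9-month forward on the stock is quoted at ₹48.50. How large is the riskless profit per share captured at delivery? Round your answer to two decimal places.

₹1.71 per share

PV(dividends) I = 0.31·e^(−0.0952·3/12) + 0.89·e^(−0.0952·7/12) = 1.1446
Fair forward F* = (S − I)·e^(rT) = (44.71 − 1.1446)·e^0.071400 = 43.5654 × 1.074011 = 46.7897
Market ₹48.50 > fair 46.7897: forward overpriced → cash-and-carry (borrow at r, buy the stock and collect the dividends, short the forward).
Profit at T = |F_mkt − F*| = |48.50 − 46.7897| = ₹1.71 per share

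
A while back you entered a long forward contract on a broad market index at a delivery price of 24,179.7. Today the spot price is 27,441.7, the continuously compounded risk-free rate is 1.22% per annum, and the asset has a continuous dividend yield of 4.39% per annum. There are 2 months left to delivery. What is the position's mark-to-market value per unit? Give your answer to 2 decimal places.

Current fair forward for the remaining 2 months: F = S·e^((r − q)·T), (r − q) = 0.0122 − 0.0439 = -0.0317
F = 27441.7 · e^(-0.0317 × 2/12) = 27441.7 × 0.99473060 = 27297.0987
Value of long forward = (F − K)·e^(−rT) = (27297.0987 − 24179.7) · e^(−0.0122·2/12)
= 3117.3987 × 0.99796873 = 3111.07

3111.07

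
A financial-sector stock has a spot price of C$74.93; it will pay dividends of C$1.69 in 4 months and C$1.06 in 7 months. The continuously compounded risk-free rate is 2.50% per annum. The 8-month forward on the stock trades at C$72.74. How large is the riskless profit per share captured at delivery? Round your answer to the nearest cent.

C$0.68 per share

PV(dividends) I = 1.69·e^(−0.0250·4/12) + 1.06·e^(−0.0250·7/12) = 2.7206
Fair forward F* = (S − I)·e^(rT) = (74.93 − 2.7206)·e^0.016667 = 72.2094 × 1.016807 = 73.4230
Market C$72.74 < fair 73.4230: forward underpriced → reverse cash-and-carry (short the stock, invest proceeds at r, pay the dividends, go long the forward).
Profit at T = |F_mkt − F*| = |72.74 − 73.4230| = C$0.68 per share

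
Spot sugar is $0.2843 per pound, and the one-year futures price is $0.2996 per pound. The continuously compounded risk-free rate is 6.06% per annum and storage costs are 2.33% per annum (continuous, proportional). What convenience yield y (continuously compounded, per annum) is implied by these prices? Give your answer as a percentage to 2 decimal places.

3.15%

F = S·e^((r+u−y)T) ⇒ (r+u−y) = ln(F/S)/T
ln(0.2996/0.2843) = 0.052418; /T ⇒ 0.052418
y = r + u − ln(F/S)/T = 0.0606 + 0.0233 − 0.052418 = 0.031482
y = 3.15%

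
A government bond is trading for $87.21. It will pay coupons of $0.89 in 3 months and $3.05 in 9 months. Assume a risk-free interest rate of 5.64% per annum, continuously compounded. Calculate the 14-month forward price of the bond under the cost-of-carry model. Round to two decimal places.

$89.08

PV(coupons) I = 0.89·e^(−0.0564·3/12) + 3.05·e^(−0.0564·9/12)
I = 0.8775 + 2.9237 = 3.8012
F = (S − I)·e^(rT) = (87.21 − 3.8012) · e^(0.0564·14/12)
= 83.4088 · e^0.065800 = 83.4088 × 1.068013 = $89.08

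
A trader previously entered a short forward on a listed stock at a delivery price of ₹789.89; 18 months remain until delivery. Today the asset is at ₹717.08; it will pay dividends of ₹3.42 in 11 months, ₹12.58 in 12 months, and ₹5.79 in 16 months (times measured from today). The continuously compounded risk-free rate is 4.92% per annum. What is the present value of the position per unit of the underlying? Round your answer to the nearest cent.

₹37.28

PV(remaining dividends) I = 3.42·e^(−0.0492·11/12) + 12.58·e^(−0.0492·12/12) + 5.79·e^(−0.0492·16/12) = 20.6676
Current forward F = (S − I)·e^(rT) = (717.08 − 20.6676)·e^(0.0492·18/12) = 696.4124 × 1.076591 = 749.7513
Value (long) = (F − K)·e^(−rT) = (749.7513 − 789.89) × 0.928857 = -37.2831
Short position value = −(long value) = ₹37.28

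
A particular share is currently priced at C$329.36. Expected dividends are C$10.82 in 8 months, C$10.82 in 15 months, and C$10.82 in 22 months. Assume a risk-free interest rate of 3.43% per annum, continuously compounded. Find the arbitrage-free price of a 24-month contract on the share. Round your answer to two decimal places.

C$319.44

PV(dividends) I = 10.82·e^(−0.0343·8/12) + 10.82·e^(−0.0343·15/12) + 10.82·e^(−0.0343·22/12)
I = 10.5754 + 10.3659 + 10.1606 = 31.1019
F = (S − I)·e^(rT) = (329.36 − 31.1019) · e^(0.0343·24/12)
= 298.2581 · e^0.068600 = 298.2581 × 1.071008 = C$319.44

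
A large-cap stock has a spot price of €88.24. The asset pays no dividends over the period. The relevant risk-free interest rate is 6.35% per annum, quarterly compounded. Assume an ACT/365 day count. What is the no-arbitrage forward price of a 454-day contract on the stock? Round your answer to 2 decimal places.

F = S · (1+r/4)^(4T)
= 88.24 × 1.081515
F = €95.43

€95.43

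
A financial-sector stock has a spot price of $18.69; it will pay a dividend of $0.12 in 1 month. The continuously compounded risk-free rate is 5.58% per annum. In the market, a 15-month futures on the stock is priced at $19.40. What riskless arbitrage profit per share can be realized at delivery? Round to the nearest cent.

PV(dividends) I = 0.12·e^(−0.0558·1/12) = 0.1194
Fair futures F* = (S − I)·e^(rT) = (18.69 − 0.1194)·e^0.069750 = 18.5706 × 1.072240 = 19.9121
Market $19.40 < fair 19.9121: forward underpriced → reverse cash-and-carry (short the stock, invest proceeds at r, pay the dividends, go long the forward).
Profit at T = |F_mkt − F*| = |19.40 − 19.9121| = $0.51 per share

$0.51 per share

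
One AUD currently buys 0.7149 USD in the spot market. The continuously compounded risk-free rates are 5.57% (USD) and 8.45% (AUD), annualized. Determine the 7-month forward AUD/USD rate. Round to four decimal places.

0.7030

F = S·e^((r_USD − r_AUD)T) = 0.7149 · e^((0.0557 − 0.0845) × 7/12)
= 0.7149 · e^-0.016800 = 0.7149 × 0.983340
F = 0.7030 USD per AUD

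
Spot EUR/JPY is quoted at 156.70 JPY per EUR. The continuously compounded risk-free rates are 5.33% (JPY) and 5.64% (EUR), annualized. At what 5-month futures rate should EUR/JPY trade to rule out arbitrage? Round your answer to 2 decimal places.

156.50

F = S·e^((r_JPY − r_EUR)T) = 156.70 · e^((0.0533 − 0.0564) × 5/12)
= 156.70 · e^-0.001292 = 156.70 × 0.998709
F = 156.50 JPY per EUR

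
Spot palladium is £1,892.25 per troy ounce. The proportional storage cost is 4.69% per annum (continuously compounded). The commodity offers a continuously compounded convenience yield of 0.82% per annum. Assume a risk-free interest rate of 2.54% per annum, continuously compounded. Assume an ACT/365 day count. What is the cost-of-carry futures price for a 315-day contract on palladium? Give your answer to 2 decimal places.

Net carry = r + u − y = 0.0254 + 0.0469 − 0.0082 = 0.0641
F = S·e^((r+u−y)T) = 1892.25 · e^(0.0641 × 315/365) = 1892.25 · e^0.05531918
= 1892.25 × 1.05687790 = £1,999.88 per troy ounce

£1,999.88 per troy ounce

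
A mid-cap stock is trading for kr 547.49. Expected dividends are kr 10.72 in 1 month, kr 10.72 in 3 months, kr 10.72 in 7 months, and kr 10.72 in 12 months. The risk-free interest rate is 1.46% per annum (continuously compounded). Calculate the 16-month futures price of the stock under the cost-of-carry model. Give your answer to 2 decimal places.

kr 514.83

PV(dividends) I = 10.72·e^(−0.0146·1/12) + 10.72·e^(−0.0146·3/12) + 10.72·e^(−0.0146·7/12) + 10.72·e^(−0.0146·12/12)
I = 10.7070 + 10.6809 + 10.6291 + 10.5646 = 42.5816
F = (S − I)·e^(rT) = (547.49 − 42.5816) · e^(0.0146·16/12)
= 504.9084 · e^0.019467 = 504.9084 × 1.019658 = kr 514.83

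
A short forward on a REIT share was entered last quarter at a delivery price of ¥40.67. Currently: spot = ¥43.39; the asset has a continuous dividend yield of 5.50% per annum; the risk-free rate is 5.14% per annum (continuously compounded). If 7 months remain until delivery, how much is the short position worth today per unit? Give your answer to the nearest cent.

Current fair forward for the remaining 7 months: F = S·e^((r − q)·T), (r − q) = 0.0514 − 0.0550 = -0.0036
F = 43.39 · e^(-0.0036 × 7/12) = 43.39 × 0.997902 = 43.2990
Value of long forward = (F − K)·e^(−rT) = (43.2990 − 40.67) · e^(−0.0514·7/12)
= 2.6290 × 0.970462 = 2.55
Short position value = −(long value) = -¥2.55

-¥2.55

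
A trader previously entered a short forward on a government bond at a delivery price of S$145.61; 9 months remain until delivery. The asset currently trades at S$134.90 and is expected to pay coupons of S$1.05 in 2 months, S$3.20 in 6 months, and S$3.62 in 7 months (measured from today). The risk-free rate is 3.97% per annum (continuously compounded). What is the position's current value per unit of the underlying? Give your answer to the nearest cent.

PV(remaining coupons) I = 1.05·e^(−0.0397·2/12) + 3.20·e^(−0.0397·6/12) + 3.62·e^(−0.0397·7/12) = 7.7173
Current forward F = (S − I)·e^(rT) = (134.90 − 7.7173)·e^(0.0397·9/12) = 127.1827 × 1.030223 = 131.0265
Value (long) = (F − K)·e^(−rT) = (131.0265 − 145.61) × 0.970664 = -14.1557
Short position value = −(long value) = S$14.16

S$14.16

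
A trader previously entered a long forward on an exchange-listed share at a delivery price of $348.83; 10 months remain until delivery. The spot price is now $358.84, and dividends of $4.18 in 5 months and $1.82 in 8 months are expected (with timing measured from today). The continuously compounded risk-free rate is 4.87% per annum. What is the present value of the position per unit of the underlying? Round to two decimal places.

PV(remaining dividends) I = 4.18·e^(−0.0487·5/12) + 1.82·e^(−0.0487·8/12) = 5.8579
Current forward F = (S − I)·e^(rT) = (358.84 − 5.8579)·e^(0.0487·10/12) = 352.9821 × 1.041418 = 367.6019
Value (long) = (F − K)·e^(−rT) = (367.6019 − 348.83) × 0.960229 = 18.0253
Value = $18.03

$18.03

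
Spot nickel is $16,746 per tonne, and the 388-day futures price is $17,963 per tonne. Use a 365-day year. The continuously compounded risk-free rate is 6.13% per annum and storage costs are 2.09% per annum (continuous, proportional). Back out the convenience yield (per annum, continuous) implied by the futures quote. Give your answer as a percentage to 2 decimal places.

1.62%

F = S·e^((r+u−y)T) ⇒ (r+u−y) = ln(F/S)/T
ln(17963/16746) = 0.070155; /T ⇒ 0.065996
y = r + u − ln(F/S)/T = 0.0613 + 0.0209 − 0.065996 = 0.016204
y = 1.62%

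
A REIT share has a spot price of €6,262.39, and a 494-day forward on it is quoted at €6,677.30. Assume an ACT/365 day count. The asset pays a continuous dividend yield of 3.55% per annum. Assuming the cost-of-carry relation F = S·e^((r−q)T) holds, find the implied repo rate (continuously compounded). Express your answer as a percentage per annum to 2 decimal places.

8.29%

From F = S·e^((r−q)T): (r − q) = ln(F/S)/T
ln(6677.30/6262.39) = ln(1.066254) = 0.064152
(r − q) = 0.064152 / (494/365) = 0.047400
r = ln(F/S)/T + q = 0.047400 + 0.0355 = 0.082900
r = 8.29%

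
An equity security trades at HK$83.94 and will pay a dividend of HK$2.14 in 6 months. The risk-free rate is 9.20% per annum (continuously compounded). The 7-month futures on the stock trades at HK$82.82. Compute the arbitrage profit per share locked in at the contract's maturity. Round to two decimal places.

PV(dividends) I = 2.14·e^(−0.0920·6/12) = 2.0438
Fair futures F* = (S − I)·e^(rT) = (83.94 − 2.0438)·e^0.053667 = 81.8962 × 1.055133 = 86.4114
Market HK$82.82 < fair 86.4114: forward underpriced → reverse cash-and-carry (short the stock, invest proceeds at r, pay the dividends, go long the forward).
Profit at T = |F_mkt − F*| = |82.82 − 86.4114| = HK$3.59 per share

HK$3.59 per share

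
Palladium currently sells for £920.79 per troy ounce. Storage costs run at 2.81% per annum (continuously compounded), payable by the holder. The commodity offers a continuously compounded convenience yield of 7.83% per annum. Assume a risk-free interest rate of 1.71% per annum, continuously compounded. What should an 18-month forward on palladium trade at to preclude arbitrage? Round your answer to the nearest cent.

Net carry = r + u − y = 0.0171 + 0.0281 − 0.0783 = -0.0331
F = S·e^((r+u−y)T) = 920.79 · e^(-0.0331 × 18/12) = 920.79 · e^-0.049650
= 920.79 × 0.951562 = £876.19 per troy ounce

£876.19 per troy ounce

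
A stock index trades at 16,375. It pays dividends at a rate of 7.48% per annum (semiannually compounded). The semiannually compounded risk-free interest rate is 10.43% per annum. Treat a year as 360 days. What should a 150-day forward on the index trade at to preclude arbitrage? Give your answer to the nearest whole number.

16,569

F = S · (1+r/2)^(2T) / (1+q/2)^(2T)
= 16375 × 1.043273 / 1.031071 = 16375 × 1.011834
F = 16,569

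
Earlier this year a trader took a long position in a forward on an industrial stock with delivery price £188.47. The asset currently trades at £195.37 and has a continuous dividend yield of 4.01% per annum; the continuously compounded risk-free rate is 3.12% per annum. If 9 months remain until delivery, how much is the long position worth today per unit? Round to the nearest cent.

Current fair forward for the remaining 9 months: F = S·e^((r − q)·T), (r − q) = 0.0312 − 0.0401 = -0.0089
F = 195.37 · e^(-0.0089 × 9/12) = 195.37 × 0.993347 = 194.0702
Value of long forward = (F − K)·e^(−rT) = (194.0702 − 188.47) · e^(−0.0312·9/12)
= 5.6002 × 0.976872 = 5.47

£5.47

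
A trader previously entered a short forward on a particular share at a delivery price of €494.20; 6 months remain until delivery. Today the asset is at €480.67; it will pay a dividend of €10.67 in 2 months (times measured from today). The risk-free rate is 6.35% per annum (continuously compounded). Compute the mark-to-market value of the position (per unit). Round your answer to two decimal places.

PV(remaining dividends) I = 10.67·e^(−0.0635·2/12) = 10.5577
Current forward F = (S − I)·e^(rT) = (480.67 − 10.5577)·e^(0.0635·6/12) = 470.1123 × 1.032259 = 485.2777
Value (long) = (F − K)·e^(−rT) = (485.2777 − 494.20) × 0.968749 = -8.6435
Short position value = −(long value) = €8.64

€8.64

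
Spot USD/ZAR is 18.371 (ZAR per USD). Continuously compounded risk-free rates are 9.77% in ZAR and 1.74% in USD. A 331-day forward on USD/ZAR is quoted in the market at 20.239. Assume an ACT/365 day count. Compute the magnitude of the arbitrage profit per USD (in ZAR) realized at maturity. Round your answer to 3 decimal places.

Fair forward: F* = S·e^(carry·T), with carry = (r_ZAR − r_USD) = 0.0977 − 0.0174 = 0.0803
F* = 18.371 · e^(0.0803 × 331/365) = 18.371 · e^0.072820 = 18.371 × 1.075537 = 19.7587
Market 20.239 > fair 19.7587: forward overpriced → cash-and-carry (buy spot, short the forward).
At maturity, profit = |F_mkt − F*| = |20.239 − 19.7587| = 0.480 per USD (in ZAR)

0.480 per USD (in ZAR)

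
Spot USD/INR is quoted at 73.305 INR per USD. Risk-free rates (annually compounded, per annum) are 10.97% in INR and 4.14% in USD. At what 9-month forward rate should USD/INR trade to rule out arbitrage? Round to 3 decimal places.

76.882

By covered interest parity, F = S · (1+r_INR)^T / (1+r_USD)^T
= 73.305 × 1.081195 / 1.030892 = 73.305 × 1.048796
F = 76.882 INR per USD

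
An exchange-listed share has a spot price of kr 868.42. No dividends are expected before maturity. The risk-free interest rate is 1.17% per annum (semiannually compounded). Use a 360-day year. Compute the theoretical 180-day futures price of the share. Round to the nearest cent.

F = S · (1+r/2)^(2T)
= 868.42 × 1.005850
F = kr 873.50

kr 873.50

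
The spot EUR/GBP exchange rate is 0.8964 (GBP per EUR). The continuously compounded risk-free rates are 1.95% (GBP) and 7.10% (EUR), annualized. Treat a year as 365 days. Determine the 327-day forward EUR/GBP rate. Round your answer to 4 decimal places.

0.8560

F = S·e^((r_GBP − r_EUR)T) = 0.8964 · e^((0.0195 − 0.0710) × 327/365)
= 0.8964 · e^-0.046138 = 0.8964 × 0.954910
F = 0.8560 GBP per EUR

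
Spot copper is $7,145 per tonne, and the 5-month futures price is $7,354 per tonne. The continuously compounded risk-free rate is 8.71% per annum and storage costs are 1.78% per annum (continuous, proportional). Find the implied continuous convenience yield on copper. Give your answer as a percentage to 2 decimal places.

3.57%

F = S·e^((r+u−y)T) ⇒ (r+u−y) = ln(F/S)/T
ln(7354/7145) = 0.028832; /T ⇒ 0.069197
y = r + u − ln(F/S)/T = 0.0871 + 0.0178 − 0.069197 = 0.035703
y = 3.57%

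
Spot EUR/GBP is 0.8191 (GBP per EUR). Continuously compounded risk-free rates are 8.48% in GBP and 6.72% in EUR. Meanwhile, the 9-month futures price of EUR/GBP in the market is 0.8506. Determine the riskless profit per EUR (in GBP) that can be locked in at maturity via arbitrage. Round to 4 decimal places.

Fair futures: F* = S·e^(carry·T), with carry = (r_GBP − r_EUR) = 0.0848 − 0.0672 = 0.0176
F* = 0.8191 · e^(0.0176 × 9/12) = 0.8191 · e^0.013200 = 0.8191 × 1.013288 = 0.8300
Market 0.8506 > fair 0.8300: forward overpriced → cash-and-carry (buy spot, short the forward).
At maturity, profit = |F_mkt − F*| = |0.8506 − 0.8300| = 0.0206 per EUR (in GBP)

0.0206 per EUR (in GBP)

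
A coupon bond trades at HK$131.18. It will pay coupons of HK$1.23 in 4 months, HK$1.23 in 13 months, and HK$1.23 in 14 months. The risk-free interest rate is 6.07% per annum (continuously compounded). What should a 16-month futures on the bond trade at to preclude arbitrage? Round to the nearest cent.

HK$138.44

PV(coupons) I = 1.23·e^(−0.0607·4/12) + 1.23·e^(−0.0607·13/12) + 1.23·e^(−0.0607·14/12)
I = 1.2054 + 1.1517 + 1.1459 = 3.5030
F = (S − I)·e^(rT) = (131.18 − 3.5030) · e^(0.0607·16/12)
= 127.6770 · e^0.080933 = 127.6770 × 1.084298 = HK$138.44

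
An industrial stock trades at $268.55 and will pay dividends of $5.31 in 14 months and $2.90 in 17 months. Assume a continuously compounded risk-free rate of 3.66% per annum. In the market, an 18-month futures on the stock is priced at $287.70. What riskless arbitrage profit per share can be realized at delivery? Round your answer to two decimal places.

PV(dividends) I = 5.31·e^(−0.0366·14/12) + 2.90·e^(−0.0366·17/12) = 7.8415
Fair futures F* = (S − I)·e^(rT) = (268.55 − 7.8415)·e^0.054900 = 260.7085 × 1.056435 = 275.4216
Market $287.70 > fair 275.4216: forward overpriced → cash-and-carry (borrow at r, buy the stock and collect the dividends, short the forward).
Profit at T = |F_mkt − F*| = |287.70 − 275.4216| = $12.28 per share

$12.28 per share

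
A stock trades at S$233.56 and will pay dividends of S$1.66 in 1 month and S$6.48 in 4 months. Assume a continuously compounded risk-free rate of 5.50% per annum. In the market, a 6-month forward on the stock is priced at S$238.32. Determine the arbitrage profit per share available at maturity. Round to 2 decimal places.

S$6.49 per share

PV(dividends) I = 1.66·e^(−0.0550·1/12) + 6.48·e^(−0.0550·4/12) = 8.0147
Fair forward F* = (S − I)·e^(rT) = (233.56 − 8.0147)·e^0.027500 = 225.5453 × 1.027882 = 231.8340
Market S$238.32 > fair 231.8340: forward overpriced → cash-and-carry (borrow at r, buy the stock and collect the dividends, short the forward).
Profit at T = |F_mkt − F*| = |238.32 − 231.8340| = S$6.49 per share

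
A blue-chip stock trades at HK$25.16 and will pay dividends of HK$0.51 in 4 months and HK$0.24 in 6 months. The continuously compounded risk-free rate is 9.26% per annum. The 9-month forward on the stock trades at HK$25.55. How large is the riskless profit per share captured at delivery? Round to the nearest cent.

PV(dividends) I = 0.51·e^(−0.0926·4/12) + 0.24·e^(−0.0926·6/12) = 0.7236
Fair forward F* = (S − I)·e^(rT) = (25.16 − 0.7236)·e^0.069450 = 24.4364 × 1.071918 = 26.1938
Market HK$25.55 < fair 26.1938: forward underpriced → reverse cash-and-carry (short the stock, invest proceeds at r, pay the dividends, go long the forward).
Profit at T = |F_mkt − F*| = |25.55 − 26.1938| = HK$0.64 per share

HK$0.64 per share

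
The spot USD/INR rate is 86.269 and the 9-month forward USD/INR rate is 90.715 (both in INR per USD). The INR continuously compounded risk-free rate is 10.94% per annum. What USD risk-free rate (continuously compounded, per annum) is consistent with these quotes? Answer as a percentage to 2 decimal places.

F = S·e^((r_INR − r_USD)T) ⇒ r_USD = r_INR − ln(F/S)/T
ln(90.715/86.269) = 0.050252; /(9/12) = 0.067003
r_USD = 0.1094 − 0.067003 = 0.042397
r_USD = 4.24%

4.24%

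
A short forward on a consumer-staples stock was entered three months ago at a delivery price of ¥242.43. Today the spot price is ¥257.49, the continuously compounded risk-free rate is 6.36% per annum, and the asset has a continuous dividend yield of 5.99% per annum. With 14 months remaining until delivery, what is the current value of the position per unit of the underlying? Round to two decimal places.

Current fair forward for the remaining 14 months: F = S·e^((r − q)·T), (r − q) = 0.0636 − 0.0599 = 0.0037
F = 257.49 · e^(0.0037 × 14/12) = 257.49 × 1.004326 = 258.6039
Value of long forward = (F − K)·e^(−rT) = (258.6039 − 242.43) · e^(−0.0636·14/12)
= 16.1739 × 0.928486 = 15.02
Short position value = −(long value) = -¥15.02

-¥15.02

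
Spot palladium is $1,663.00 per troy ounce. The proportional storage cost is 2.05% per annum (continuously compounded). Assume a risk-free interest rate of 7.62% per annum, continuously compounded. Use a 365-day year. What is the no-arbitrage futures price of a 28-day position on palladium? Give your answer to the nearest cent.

Net carry = r + u − y = 0.0762 + 0.0205 − 0.0000 = 0.0967
F = S·e^((r+u−y)T) = 1663.00 · e^(0.0967 × 28/365) = 1663.00 · e^0.00741808
= 1663.00 × 1.00744566 = $1,675.38 per troy ounce

$1,675.38 per troy ounce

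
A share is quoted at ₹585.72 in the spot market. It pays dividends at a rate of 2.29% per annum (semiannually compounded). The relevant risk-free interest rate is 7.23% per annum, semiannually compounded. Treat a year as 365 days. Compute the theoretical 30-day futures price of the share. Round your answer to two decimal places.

₹588.05

F = S · (1+r/2)^(2T) / (1+q/2)^(2T)
= 585.72 × 1.005855 / 1.001873 = 585.72 × 1.003975
F = ₹588.05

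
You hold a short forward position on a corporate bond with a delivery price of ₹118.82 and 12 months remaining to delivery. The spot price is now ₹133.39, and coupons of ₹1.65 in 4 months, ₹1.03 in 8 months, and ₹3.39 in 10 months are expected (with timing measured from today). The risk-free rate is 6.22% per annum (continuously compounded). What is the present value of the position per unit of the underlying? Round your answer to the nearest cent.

-₹15.91

PV(remaining coupons) I = 1.65·e^(−0.0622·4/12) + 1.03·e^(−0.0622·8/12) + 3.39·e^(−0.0622·10/12) = 5.8231
Current forward F = (S − I)·e^(rT) = (133.39 − 5.8231)·e^(0.0622·12/12) = 127.5669 × 1.064175 = 135.7535
Value (long) = (F − K)·e^(−rT) = (135.7535 − 118.82) × 0.939695 = 15.9123
Short position value = −(long value) = -₹15.91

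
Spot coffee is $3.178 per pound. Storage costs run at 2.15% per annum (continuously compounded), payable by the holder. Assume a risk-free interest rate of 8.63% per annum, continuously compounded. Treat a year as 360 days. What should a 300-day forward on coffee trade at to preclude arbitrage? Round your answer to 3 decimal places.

$3.477 per pound

Net carry = r + u − y = 0.0863 + 0.0215 − 0.0000 = 0.1078
F = S·e^((r+u−y)T) = 3.178 · e^(0.1078 × 300/360) = 3.178 · e^0.089833
= 3.178 × 1.093992 = $3.477 per pound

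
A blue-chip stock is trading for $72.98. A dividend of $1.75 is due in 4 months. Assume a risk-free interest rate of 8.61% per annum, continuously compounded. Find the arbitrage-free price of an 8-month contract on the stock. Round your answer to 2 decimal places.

PV(dividends) I = 1.75·e^(−0.0861·4/12)
I = 1.7005
F = (S − I)·e^(rT) = (72.98 − 1.7005) · e^(0.0861·8/12)
= 71.2795 · e^0.057400 = 71.2795 × 1.059079 = $75.49

$75.49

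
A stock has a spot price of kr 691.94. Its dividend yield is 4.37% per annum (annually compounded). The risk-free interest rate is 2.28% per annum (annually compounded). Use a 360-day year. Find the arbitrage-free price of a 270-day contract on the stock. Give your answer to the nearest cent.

F = S · (1+r)^T / (1+q)^T
= 691.94 × 1.017052 / 1.032599 = 691.94 × 0.984944
F = kr 681.52

kr 681.52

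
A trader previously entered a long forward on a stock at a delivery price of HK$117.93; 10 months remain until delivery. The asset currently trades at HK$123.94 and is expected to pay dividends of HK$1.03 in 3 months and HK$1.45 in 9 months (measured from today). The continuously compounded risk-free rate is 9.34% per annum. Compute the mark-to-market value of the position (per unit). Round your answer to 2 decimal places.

HK$12.48

PV(remaining dividends) I = 1.03·e^(−0.0934·3/12) + 1.45·e^(−0.0934·9/12) = 2.3581
Current forward F = (S − I)·e^(rT) = (123.94 − 2.3581)·e^(0.0934·10/12) = 121.5819 × 1.080942 = 131.4230
Value (long) = (F − K)·e^(−rT) = (131.4230 − 117.93) × 0.925119 = 12.4826
Value = HK$12.48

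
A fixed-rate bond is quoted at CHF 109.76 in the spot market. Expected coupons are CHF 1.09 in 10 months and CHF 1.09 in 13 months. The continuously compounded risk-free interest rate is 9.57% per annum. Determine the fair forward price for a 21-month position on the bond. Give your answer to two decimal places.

PV(coupons) I = 1.09·e^(−0.0957·10/12) + 1.09·e^(−0.0957·13/12)
I = 1.0064 + 0.9827 = 1.9891
F = (S − I)·e^(rT) = (109.76 − 1.9891) · e^(0.0957·21/12)
= 107.7709 · e^0.167475 = 107.7709 × 1.182316 = CHF 127.42

CHF 127.42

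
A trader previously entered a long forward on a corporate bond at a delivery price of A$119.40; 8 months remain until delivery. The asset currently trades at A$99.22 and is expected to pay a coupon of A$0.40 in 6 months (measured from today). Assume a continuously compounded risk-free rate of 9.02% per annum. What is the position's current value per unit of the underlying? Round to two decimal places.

-A$13.59

PV(remaining coupons) I = 0.40·e^(−0.0902·6/12) = 0.3824
Current forward F = (S − I)·e^(rT) = (99.22 − 0.3824)·e^(0.0902·8/12) = 98.8376 × 1.061978 = 104.9634
Value (long) = (F − K)·e^(−rT) = (104.9634 − 119.40) × 0.941639 = -13.5941
Value = -A$13.59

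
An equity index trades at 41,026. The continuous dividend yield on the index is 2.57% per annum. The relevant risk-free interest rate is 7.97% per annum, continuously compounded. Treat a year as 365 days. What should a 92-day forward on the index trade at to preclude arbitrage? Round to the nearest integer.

F = S·e^((r − q)T) = 41026 · e^((0.0797 − 0.0257) × 92/365)
= 41026 · e^0.013611 = 41026 × 1.013704
F = 41,588

41,588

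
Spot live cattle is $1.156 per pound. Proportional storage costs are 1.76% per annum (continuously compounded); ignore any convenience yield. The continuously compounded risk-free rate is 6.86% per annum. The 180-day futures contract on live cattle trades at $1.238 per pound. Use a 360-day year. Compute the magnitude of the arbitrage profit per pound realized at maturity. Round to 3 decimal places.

$0.031 per pound

Fair futures: F* = S·e^(carry·T), with carry = (r + u) = 0.0686 + 0.0176 = 0.0862
F* = 1.156 · e^(0.0862 × 180/360) = 1.156 · e^0.043100 = 1.156 × 1.044042 = $1.2069
Market $1.238 > fair $1.2069: forward overpriced → cash-and-carry (buy spot, short the forward).
At maturity, profit = |F_mkt − F*| = |1.238 − 1.2069| = $0.031 per pound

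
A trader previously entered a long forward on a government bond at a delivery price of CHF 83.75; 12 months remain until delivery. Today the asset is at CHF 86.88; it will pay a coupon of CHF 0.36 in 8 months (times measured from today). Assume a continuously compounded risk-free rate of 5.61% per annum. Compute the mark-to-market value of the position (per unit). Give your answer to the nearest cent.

CHF 7.35

PV(remaining coupons) I = 0.36·e^(−0.0561·8/12) = 0.3468
Current forward F = (S − I)·e^(rT) = (86.88 − 0.3468)·e^(0.0561·12/12) = 86.5332 × 1.057703 = 91.5264
Value (long) = (F − K)·e^(−rT) = (91.5264 − 83.75) × 0.945445 = 7.3522
Value = CHF 7.35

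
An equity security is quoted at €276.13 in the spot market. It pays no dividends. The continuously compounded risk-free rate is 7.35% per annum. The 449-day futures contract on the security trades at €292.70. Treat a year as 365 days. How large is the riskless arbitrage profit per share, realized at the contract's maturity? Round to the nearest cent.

Fair futures: F* = S·e^(carry·T), with carry = r = 0.0735
F* = 276.13 · e^(0.0735 × 449/365) = 276.13 · e^0.090415 = 276.13 × 1.094628 = €302.2596
Market €292.70 < fair €302.2596: forward underpriced → reverse cash-and-carry (short spot, go long the forward).
At maturity, profit = |F_mkt − F*| = |292.70 − 302.2596| = €9.56 per share

€9.56 per share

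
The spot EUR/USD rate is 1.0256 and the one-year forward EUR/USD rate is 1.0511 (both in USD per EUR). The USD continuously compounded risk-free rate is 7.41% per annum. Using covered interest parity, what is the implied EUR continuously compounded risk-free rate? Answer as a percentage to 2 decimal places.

4.95%

F = S·e^((r_USD − r_EUR)T) ⇒ r_EUR = r_USD − ln(F/S)/T
ln(1.0511/1.0256) = 0.024559; /(12/12) = 0.024559
r_EUR = 0.0741 − 0.024559 = 0.049541
r_EUR = 4.95%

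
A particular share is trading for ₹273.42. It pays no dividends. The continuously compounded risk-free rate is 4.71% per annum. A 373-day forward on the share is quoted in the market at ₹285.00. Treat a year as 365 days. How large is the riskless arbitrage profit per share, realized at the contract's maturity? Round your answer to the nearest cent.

Fair forward: F* = S·e^(carry·T), with carry = r = 0.0471
F* = 273.42 · e^(0.0471 × 373/365) = 273.42 · e^0.048132 = 273.42 × 1.049309 = ₹286.9021
Market ₹285.00 < fair ₹286.9021: forward underpriced → reverse cash-and-carry (short spot, go long the forward).
At maturity, profit = |F_mkt − F*| = |285.00 − 286.9021| = ₹1.90 per share

₹1.90 per share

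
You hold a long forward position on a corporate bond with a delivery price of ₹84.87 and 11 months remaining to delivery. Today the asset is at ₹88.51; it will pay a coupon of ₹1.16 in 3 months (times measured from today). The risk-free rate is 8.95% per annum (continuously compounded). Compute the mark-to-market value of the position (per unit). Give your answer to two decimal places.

PV(remaining coupons) I = 1.16·e^(−0.0895·3/12) = 1.1343
Current forward F = (S − I)·e^(rT) = (88.51 − 1.1343)·e^(0.0895·11/12) = 87.3757 × 1.085501 = 94.8464
Value (long) = (F − K)·e^(−rT) = (94.8464 − 84.87) × 0.921234 = 9.1906
Value = ₹9.19

₹9.19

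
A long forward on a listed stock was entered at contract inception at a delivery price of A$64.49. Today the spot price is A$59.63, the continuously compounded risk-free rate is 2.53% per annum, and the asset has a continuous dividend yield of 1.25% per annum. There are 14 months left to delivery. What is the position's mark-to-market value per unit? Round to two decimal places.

-A$3.85

Current fair forward for the remaining 14 months: F = S·e^((r − q)·T), (r − q) = 0.0253 − 0.0125 = 0.0128
F = 59.63 · e^(0.0128 × 14/12) = 59.63 × 1.015045 = 60.5271
Value of long forward = (F − K)·e^(−rT) = (60.5271 − 64.49) · e^(−0.0253·14/12)
= -3.9629 × 0.970915 = -3.85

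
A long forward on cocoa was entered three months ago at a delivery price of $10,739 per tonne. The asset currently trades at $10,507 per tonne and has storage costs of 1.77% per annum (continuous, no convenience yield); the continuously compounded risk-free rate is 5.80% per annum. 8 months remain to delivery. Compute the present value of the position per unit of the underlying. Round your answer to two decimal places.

$300.03 per tonne

Current fair forward for the remaining 8 months: F = S·e^((r + u)·T), (r + u) = 0.0580 + 0.0177 = 0.0757
F = 10507 · e^(0.0757 × 8/12) = 10507 × 1.05176180 = 11050.8612
Value of long forward = (F − K)·e^(−rT) = (11050.8612 − 10739) · e^(−0.0580·8/12)
= 311.8612 × 0.96207135 = 300.03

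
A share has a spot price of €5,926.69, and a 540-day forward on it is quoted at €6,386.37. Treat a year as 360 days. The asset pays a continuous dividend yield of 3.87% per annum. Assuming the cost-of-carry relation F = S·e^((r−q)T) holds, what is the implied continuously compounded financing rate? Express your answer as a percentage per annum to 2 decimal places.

8.85%

From F = S·e^((r−q)T): (r − q) = ln(F/S)/T
ln(6386.37/5926.69) = ln(1.077561) = 0.074700
(r − q) = 0.074700 / (540/360) = 0.049800
r = ln(F/S)/T + q = 0.049800 + 0.0387 = 0.088500
r = 8.85%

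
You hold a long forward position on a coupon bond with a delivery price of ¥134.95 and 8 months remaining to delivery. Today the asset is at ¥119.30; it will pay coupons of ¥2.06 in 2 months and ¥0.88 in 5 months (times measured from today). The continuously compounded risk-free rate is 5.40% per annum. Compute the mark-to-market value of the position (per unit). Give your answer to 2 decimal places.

PV(remaining coupons) I = 2.06·e^(−0.0540·2/12) + 0.88·e^(−0.0540·5/12) = 2.9020
Current forward F = (S − I)·e^(rT) = (119.30 − 2.9020)·e^(0.0540·8/12) = 116.3980 × 1.036656 = 120.6647
Value (long) = (F − K)·e^(−rT) = (120.6647 − 134.95) × 0.964640 = -13.7802
Value = -¥13.78

-¥13.78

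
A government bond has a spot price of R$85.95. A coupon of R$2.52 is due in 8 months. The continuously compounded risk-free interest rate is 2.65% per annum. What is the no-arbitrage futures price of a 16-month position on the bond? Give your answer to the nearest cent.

PV(coupons) I = 2.52·e^(−0.0265·8/12)
I = 2.4759
F = (S − I)·e^(rT) = (85.95 − 2.4759) · e^(0.0265·16/12)
= 83.4741 · e^0.035333 = 83.4741 × 1.035965 = R$86.48

R$86.48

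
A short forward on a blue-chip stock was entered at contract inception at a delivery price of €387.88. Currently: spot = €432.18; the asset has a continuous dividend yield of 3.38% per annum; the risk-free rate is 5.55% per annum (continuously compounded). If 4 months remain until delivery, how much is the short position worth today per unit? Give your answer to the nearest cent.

-€46.57

Current fair forward for the remaining 4 months: F = S·e^((r − q)·T), (r − q) = 0.0555 − 0.0338 = 0.0217
F = 432.18 · e^(0.0217 × 4/12) = 432.18 × 1.007260 = 435.3176
Value of long forward = (F − K)·e^(−rT) = (435.3176 − 387.88) · e^(−0.0555·4/12)
= 47.4376 × 0.981670 = 46.57
Short position value = −(long value) = -€46.57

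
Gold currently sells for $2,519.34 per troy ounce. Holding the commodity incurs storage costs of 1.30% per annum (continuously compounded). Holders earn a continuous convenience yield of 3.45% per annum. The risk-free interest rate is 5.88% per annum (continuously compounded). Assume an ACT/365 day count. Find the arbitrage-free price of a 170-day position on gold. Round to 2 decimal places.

$2,563.49 per troy ounce

Net carry = r + u − y = 0.0588 + 0.0130 − 0.0345 = 0.0373
F = S·e^((r+u−y)T) = 2519.34 · e^(0.0373 × 170/365) = 2519.34 · e^0.01737260
= 2519.34 × 1.01752438 = $2,563.49 per troy ounce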